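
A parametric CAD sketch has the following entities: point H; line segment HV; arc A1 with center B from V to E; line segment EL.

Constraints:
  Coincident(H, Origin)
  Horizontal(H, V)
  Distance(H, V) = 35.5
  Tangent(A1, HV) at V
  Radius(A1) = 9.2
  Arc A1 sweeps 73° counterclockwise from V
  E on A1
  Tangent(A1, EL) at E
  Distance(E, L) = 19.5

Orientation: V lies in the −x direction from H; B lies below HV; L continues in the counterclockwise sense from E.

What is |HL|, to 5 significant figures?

55.972

H is at the origin; H and V share the same y with |HV| = 35.5 and V on the −x side, so V = (-35.500, 0.0000). Since A1 is tangent to HV there, BV ⟂ HV, so B = V + (0, -9.2) = (-35.500, -9.2000). On A1, V sits at bearing 90° from B; a 73° counterclockwise sweep puts E at bearing 163°, so E = B + 9.2·(cos 163°, sin 163°) = (-44.298, -6.5102). The tangent condition forces BE to be normal to EL, so EL runs along (−sin 163°, cos 163°); with |EL| = 19.5, L = (-49.999, -25.158). Then |HL| = |L − H| = 55.972.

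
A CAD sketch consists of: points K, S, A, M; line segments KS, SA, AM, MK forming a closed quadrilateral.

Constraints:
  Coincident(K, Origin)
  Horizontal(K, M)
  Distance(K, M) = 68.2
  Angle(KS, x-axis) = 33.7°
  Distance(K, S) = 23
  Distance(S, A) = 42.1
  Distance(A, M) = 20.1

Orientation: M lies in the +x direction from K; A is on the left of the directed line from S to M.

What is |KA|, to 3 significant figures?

63.6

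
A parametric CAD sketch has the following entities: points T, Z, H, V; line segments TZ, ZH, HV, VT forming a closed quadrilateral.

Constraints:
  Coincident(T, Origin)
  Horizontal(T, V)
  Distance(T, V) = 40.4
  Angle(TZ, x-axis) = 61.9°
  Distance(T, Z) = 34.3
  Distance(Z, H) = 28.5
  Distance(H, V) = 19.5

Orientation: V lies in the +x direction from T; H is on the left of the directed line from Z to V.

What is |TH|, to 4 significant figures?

46.71

Checks: T.y = 0.00, V.y = 0.00 ✓; |ZH| = 28.50 ✓; |HV| = 19.50 ✓.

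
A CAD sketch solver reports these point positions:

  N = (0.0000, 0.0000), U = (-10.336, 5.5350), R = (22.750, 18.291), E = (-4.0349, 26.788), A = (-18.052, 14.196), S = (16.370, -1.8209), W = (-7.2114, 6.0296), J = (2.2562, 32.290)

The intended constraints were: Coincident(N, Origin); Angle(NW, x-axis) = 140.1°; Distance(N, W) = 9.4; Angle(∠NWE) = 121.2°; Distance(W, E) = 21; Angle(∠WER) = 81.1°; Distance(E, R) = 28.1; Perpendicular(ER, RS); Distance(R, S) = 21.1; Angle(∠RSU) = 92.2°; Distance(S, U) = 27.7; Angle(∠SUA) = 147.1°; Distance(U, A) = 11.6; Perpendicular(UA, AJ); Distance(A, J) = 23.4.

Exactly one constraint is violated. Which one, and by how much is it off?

Distance(A, J) = 23.4 — off by 3.80.

N = (0.00, 0.00) ✓; NW at 140.1° ✓; |NW| = 9.400 ✓; ∠NWE = 121.2° ✓; |WE| = 21.00 ✓; ∠WER = 81.10° ✓; |ER| = 28.10 ✓; ∠(ER, RS) = 90.00° ✓; |RS| = 21.10 ✓; ∠RSU = 92.20° ✓; |SU| = 27.70 ✓; ∠SUA = 147.1° ✓; |UA| = 11.60 ✓; ∠(UA, AJ) = 90.00° ✓; |AJ| = 27.20 ✗.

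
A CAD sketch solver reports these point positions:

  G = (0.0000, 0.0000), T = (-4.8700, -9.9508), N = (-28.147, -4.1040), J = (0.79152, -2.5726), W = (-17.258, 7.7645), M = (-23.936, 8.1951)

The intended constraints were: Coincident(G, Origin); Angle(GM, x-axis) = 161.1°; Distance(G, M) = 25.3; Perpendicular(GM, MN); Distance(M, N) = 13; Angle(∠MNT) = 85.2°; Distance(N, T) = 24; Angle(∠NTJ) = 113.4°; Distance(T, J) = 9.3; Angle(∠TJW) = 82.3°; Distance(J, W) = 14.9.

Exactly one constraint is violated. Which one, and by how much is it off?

Distance(J, W) = 14.9 — off by 5.90.

G = (0.00, 0.00) ✓; GM at 161.1° ✓; |GM| = 25.30 ✓; ∠(GM, MN) = 90.00° ✓; |MN| = 13.00 ✓; ∠MNT = 85.20° ✓; |NT| = 24.00 ✓; ∠NTJ = 113.4° ✓; |TJ| = 9.300 ✓; ∠TJW = 82.30° ✓; |JW| = 20.80 ✗.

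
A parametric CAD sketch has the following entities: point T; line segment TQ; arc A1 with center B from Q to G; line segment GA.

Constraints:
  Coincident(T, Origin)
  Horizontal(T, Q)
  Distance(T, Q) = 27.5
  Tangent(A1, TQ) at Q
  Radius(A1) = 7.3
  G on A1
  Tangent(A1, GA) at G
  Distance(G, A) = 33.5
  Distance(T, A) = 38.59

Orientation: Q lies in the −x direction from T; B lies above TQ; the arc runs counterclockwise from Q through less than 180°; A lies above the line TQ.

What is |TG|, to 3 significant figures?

21.2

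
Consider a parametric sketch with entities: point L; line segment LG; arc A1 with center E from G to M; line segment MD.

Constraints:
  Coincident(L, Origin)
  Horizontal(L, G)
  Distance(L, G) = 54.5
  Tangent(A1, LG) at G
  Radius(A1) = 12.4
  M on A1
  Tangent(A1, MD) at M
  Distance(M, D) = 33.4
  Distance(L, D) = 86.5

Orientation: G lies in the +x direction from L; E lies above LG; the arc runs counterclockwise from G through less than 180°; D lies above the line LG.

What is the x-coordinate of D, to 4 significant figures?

76.45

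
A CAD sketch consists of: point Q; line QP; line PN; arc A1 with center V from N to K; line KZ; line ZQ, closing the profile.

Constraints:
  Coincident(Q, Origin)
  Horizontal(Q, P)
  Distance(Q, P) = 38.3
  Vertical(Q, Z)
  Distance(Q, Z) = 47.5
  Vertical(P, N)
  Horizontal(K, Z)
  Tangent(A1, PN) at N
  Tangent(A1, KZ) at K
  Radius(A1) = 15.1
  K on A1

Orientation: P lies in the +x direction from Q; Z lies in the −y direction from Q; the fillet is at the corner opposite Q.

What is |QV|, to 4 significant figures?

39.85

Q is at the origin; QP is horizontal with |QP| = 38.3 and P on the +x side, so P = (38.30, 0.000). Q and Z share the same x with |QZ| = 47.5 and Z on the −y side, so Z = (0.000, -47.50). The virtual corner opposite Q is at (38.30, -47.50). The tangent condition forces VN to be normal to PN and the tangent condition forces VK to be normal to KZ, with radius 15.1, so the center V sits 15.1 in from both sides at V = (23.20, -32.40). Then |QV| = |V − Q| = 39.85.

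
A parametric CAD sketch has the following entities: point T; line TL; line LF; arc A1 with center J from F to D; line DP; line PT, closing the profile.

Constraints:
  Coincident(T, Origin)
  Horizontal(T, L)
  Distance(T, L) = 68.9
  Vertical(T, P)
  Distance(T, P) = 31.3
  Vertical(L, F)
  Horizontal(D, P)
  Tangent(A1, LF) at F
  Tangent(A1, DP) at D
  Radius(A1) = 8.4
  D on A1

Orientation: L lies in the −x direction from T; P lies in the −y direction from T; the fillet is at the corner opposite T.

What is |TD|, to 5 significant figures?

68.117

T is at the origin; T and L share the same y with |TL| = 68.9 and L on the −x side, so L = (-68.900, 0.0000). T and P share the same x with |TP| = 31.3 and P on the −y side, so P = (0.0000, -31.300). The virtual corner opposite T is at (-68.900, -31.300). A1 meets LF tangentially, so JF is at right angles to LF and A1 meets DP tangentially, so JD is at right angles to DP, with radius 8.4, so the center J sits 8.4 in from both sides at J = (-60.500, -22.900). That places the tangent points at F = (-68.900, -22.900) on LF and D = (-60.500, -31.300) on DP. Then |TD| = |D − T| = 68.117.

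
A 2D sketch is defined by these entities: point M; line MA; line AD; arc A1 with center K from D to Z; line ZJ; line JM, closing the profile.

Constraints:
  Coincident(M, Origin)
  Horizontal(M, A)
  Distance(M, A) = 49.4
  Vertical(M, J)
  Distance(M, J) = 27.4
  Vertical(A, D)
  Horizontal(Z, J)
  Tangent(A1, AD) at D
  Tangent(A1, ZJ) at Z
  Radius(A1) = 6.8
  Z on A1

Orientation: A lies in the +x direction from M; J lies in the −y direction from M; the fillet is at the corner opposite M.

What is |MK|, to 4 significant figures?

47.32

M and J share the same x with |MJ| = 27.4 and J on the −y side, so J = (0.000, -27.40). The virtual corner opposite M is at (49.40, -27.40). Since A1 is tangent to AD there, KD ⟂ AD and A1 meets ZJ tangentially, so KZ is at right angles to ZJ, with radius 6.8, so the center K sits 6.8 in from both sides at K = (42.60, -20.60). Then |MK| = |K − M| = 47.32.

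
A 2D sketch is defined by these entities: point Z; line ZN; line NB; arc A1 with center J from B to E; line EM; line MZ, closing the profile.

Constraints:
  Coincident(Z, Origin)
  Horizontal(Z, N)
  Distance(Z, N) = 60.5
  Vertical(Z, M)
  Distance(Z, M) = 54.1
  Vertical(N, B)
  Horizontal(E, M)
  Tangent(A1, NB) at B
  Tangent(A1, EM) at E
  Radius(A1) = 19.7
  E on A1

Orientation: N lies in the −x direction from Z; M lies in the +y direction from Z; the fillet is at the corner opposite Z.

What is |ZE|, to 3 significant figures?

67.8

Z is at the origin; Z and N share the same y with |ZN| = 60.5 and N on the −x side, so N = (-60.5, 0.00). Z and M share the same x with |ZM| = 54.1 and M on the +y side, so M = (0.00, 54.1). The virtual corner opposite Z is at (-60.5, 54.1). The tangent condition forces JB to be normal to NB and tangency of A1 to EM means the radius JE is perpendicular to EM, with radius 19.7, so the center J sits 19.7 in from both sides at J = (-40.8, 34.4). That places the tangent points at B = (-60.5, 34.4) on NB and E = (-40.8, 54.1) on EM. Then |ZE| = |E − Z| = 67.8.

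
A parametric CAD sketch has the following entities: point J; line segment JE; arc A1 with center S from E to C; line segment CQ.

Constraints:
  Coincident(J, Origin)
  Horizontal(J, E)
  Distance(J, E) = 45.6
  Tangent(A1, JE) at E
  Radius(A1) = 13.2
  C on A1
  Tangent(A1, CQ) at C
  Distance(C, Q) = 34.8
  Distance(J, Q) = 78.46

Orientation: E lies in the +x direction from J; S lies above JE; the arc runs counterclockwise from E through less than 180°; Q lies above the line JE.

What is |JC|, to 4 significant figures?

59.72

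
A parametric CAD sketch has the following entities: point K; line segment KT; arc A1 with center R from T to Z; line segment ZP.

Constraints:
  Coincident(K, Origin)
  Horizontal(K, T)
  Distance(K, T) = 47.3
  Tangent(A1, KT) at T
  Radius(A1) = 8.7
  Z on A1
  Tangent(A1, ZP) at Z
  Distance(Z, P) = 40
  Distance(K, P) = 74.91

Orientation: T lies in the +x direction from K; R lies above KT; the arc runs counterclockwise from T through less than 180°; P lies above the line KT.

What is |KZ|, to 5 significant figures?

56.630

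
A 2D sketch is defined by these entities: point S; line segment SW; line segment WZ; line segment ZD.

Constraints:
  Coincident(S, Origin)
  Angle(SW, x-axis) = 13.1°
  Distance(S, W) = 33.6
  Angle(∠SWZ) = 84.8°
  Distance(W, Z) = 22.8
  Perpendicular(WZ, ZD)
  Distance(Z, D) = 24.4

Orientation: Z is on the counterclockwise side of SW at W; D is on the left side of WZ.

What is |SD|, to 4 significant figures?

21.73

∠SWZ = 84.8°, so WZ runs at 13.1° + (180° − 84.8°) = 108.3° from the x-axis; with |WZ| = 22.8, Z = W + 22.8·(cos 108.3°, sin 108.3°) = (25.57, 29.26). WZ is perpendicular to ZD; with |ZD| = 24.4 on the left of WZ, D = Z + 24.4·(-0.9494, -0.3140) = (2.401, 21.60). Then |SD| = |D − S| = 21.73.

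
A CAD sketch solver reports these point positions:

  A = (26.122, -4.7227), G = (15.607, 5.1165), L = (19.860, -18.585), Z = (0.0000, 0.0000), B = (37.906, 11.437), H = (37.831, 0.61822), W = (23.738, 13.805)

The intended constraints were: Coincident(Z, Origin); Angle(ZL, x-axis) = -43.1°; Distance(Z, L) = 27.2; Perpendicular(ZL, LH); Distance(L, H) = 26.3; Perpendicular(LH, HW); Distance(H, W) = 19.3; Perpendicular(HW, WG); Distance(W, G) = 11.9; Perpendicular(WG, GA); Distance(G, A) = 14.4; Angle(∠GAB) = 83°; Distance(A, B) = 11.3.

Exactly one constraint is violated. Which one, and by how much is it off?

Distance(A, B) = 11.3 — off by 8.70.

Z = (0.00, 0.00) ✓; ZL at -43.10° ✓; |ZL| = 27.20 ✓; ∠(ZL, LH) = 90.00° ✓; |LH| = 26.30 ✓; ∠(LH, HW) = 90.00° ✓; |HW| = 19.30 ✓; ∠(HW, WG) = 90.00° ✓; |WG| = 11.90 ✓; ∠(WG, GA) = 90.00° ✓; |GA| = 14.40 ✓; ∠GAB = 83.00° ✓; |AB| = 20.00 ✗.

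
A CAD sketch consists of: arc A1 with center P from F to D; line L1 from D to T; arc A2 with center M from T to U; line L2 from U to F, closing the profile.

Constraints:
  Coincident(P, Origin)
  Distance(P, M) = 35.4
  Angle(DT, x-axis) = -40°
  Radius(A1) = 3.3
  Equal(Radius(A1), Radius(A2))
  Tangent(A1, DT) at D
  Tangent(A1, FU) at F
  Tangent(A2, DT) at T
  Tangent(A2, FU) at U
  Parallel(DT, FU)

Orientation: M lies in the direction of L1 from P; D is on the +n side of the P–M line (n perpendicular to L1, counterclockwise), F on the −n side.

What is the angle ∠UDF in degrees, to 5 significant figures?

79.439°

The slot axis is L1's direction at -40.0°, so u = (cos -40.0°, sin -40.0°) = (0.76604, -0.64279) and n = (−sin -40.0°, cos -40.0°) = (0.64279, 0.76604). P is at the origin and M lies 35.4 along u from P, so M = 35.4·u = (27.118, -22.755). Tangency of A1 to both parallel lines with radius 3.3 puts D and F at P ± 3.3·n: D = (2.1212, 2.5279), F = (-2.1212, -2.5279). Equal radii place T and U the same way about M: T = M + 3.3·n = (29.239, -20.227), U = M − 3.3·n = (24.997, -25.283). Then cos ∠UDF = DU·DF / (|DU||DF|), giving 79.439°.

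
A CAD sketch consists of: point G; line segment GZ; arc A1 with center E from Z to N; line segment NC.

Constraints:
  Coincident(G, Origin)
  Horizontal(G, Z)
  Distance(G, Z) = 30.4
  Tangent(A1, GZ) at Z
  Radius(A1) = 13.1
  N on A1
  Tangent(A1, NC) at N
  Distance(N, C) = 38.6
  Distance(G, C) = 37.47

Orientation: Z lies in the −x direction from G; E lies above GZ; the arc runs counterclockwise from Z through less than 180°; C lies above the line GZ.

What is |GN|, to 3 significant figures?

20.4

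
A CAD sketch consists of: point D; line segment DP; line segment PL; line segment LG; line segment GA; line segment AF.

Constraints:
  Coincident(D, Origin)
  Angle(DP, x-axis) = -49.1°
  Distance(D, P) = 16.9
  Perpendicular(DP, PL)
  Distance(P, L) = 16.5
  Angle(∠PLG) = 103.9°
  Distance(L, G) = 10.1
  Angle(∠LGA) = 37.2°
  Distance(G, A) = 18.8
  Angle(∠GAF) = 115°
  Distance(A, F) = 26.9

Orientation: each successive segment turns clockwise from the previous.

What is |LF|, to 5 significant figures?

28.694

D is at the origin; DP runs at -49.1° with length 16.9, so P = (11.065, -12.774). DP ⟂ PL, so PL runs at -139.10°; with |PL| = 16.5, L = (-1.4065, -23.577). ∠PLG = 103.9° gives LG at 144.80° from the x-axis; with |LG| = 10.1, G = (-9.6596, -17.755). ∠LGA = 37.2° gives GA at 2.0000° from the x-axis; with |GA| = 18.8, A = (9.1289, -17.099). ∠GAF = 115.0° gives AF at -63.000° from the x-axis; with |AF| = 26.9, F = (21.341, -41.067). Then |LF| = |F − L| = 28.694.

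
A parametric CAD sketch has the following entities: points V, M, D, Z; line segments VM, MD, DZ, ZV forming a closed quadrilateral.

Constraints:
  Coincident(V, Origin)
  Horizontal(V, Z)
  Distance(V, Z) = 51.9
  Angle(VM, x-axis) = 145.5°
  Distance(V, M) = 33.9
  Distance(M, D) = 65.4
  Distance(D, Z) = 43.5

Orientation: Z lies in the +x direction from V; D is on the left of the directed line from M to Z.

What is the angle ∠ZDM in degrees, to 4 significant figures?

95.78°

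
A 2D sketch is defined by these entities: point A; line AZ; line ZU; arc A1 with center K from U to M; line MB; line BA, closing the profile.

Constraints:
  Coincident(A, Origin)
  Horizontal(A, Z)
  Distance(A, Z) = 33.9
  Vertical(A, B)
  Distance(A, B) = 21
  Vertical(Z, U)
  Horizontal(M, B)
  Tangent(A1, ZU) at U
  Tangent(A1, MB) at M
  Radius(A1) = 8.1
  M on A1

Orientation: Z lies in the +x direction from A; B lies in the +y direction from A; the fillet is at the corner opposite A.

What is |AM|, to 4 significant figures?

33.27

A is at the origin; AZ is horizontal with |AZ| = 33.9 and Z on the +x side, so Z = (33.90, 0.000). A and B share the same x with |AB| = 21.0 and B on the +y side, so B = (0.000, 21.00). The virtual corner opposite A is at (33.90, 21.00). Tangency of A1 to ZU means the radius KU is perpendicular to ZU and tangency of A1 to MB means the radius KM is perpendicular to MB, with radius 8.1, so the center K sits 8.1 in from both sides at K = (25.80, 12.90). That places the tangent points at U = (33.90, 12.90) on ZU and M = (25.80, 21.00) on MB. Then |AM| = |M − A| = 33.27.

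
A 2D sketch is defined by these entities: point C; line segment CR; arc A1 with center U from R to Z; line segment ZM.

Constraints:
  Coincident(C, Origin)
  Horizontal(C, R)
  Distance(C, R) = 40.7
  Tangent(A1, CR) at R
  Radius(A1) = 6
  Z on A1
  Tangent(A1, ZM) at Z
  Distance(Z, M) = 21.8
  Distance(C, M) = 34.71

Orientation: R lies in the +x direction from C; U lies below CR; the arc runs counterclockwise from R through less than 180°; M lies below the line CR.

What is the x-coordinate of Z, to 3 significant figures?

35.3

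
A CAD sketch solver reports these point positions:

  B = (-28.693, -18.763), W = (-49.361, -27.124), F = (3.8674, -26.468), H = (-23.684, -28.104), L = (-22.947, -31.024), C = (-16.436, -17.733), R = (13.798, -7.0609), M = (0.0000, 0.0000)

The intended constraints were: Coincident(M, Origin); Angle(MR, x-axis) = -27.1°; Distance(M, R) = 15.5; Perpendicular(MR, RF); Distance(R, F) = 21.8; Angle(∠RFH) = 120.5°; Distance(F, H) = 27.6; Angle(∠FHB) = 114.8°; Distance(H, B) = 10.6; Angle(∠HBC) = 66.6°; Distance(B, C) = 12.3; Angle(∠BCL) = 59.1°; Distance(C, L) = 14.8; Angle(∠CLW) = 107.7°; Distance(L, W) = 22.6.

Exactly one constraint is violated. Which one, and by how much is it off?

Distance(L, W) = 22.6 — off by 4.10.

M = (0.00, 0.00) ✓; MR at -27.10° ✓; |MR| = 15.50 ✓; ∠(MR, RF) = 90.00° ✓; |RF| = 21.80 ✓; ∠RFH = 120.5° ✓; |FH| = 27.60 ✓; ∠FHB = 114.8° ✓; |HB| = 10.60 ✓; ∠HBC = 66.60° ✓; |BC| = 12.30 ✓; ∠BCL = 59.10° ✓; |CL| = 14.80 ✓; ∠CLW = 107.7° ✓; |LW| = 26.70 ✗.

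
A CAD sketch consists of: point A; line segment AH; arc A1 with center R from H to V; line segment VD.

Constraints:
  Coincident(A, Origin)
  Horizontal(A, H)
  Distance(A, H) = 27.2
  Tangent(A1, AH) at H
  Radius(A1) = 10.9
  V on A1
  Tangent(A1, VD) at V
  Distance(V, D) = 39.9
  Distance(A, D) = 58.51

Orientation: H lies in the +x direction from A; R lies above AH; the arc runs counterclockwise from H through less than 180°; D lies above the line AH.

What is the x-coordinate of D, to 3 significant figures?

26.3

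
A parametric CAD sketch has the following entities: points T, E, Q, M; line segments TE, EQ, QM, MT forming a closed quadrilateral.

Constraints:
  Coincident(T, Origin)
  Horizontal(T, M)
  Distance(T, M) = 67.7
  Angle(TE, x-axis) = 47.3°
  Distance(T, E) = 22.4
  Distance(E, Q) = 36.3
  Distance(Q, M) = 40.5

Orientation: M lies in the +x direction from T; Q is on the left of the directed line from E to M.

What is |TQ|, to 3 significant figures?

58.1

T is at the origin; TM is horizontal with |TM| = 67.7 and M in +x, so M = (67.7, 0). TE runs at 47.3° with |TE| = 22.4, so E = (15.2, 16.5). Q is determined by |EQ| = 36.3 and |QM| = 40.5 together: it lies at the intersection of circle(E, 36.3) and circle(M, 40.5). With |EM| = 55.0, the foot of the radical line on EM is 24.6 from E and the perpendicular offset is √(36.3² − 24.6²) = 26.7. Taking the left-of-EM solution: Q = (46.6, 34.6).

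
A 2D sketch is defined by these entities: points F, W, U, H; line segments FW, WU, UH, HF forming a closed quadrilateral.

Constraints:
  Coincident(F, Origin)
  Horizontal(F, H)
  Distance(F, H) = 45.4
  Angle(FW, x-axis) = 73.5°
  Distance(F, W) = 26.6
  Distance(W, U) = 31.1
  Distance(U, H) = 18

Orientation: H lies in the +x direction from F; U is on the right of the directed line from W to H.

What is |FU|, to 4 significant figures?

27.52

F is at the origin; F and H share the same y with |FH| = 45.4 and H in +x, so H = (45.4, 0). FW runs at 73.5° with |FW| = 26.6, so W = (7.555, 25.50). U is determined by |WU| = 31.1 and |UH| = 18.0 together: it lies at the intersection of circle(W, 31.1) and circle(H, 18.0). With |WH| = 45.64, the foot of the radical line on WH is 29.87 from W and the perpendicular offset is √(31.1² − 29.87²) = 8.675. Taking the right-of-WH solution: U = (27.47, 1.620).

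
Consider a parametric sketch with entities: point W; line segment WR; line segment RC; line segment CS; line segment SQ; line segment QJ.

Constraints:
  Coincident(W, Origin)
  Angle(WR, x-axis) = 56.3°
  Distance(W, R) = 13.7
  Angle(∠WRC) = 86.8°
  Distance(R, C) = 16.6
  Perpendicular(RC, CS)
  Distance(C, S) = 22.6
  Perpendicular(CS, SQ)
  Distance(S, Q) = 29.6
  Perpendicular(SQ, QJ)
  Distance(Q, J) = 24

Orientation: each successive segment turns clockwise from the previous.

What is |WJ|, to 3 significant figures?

20.4

CS ⟂ SQ, so SQ runs at 143°; with |SQ| = 29.6, Q = (-16.4, 1.13). SQ ⟂ QJ, so QJ runs at 53.1°; with |QJ| = 24.0, J = (-1.95, 20.3). Then |WJ| = |J − W| = 20.4.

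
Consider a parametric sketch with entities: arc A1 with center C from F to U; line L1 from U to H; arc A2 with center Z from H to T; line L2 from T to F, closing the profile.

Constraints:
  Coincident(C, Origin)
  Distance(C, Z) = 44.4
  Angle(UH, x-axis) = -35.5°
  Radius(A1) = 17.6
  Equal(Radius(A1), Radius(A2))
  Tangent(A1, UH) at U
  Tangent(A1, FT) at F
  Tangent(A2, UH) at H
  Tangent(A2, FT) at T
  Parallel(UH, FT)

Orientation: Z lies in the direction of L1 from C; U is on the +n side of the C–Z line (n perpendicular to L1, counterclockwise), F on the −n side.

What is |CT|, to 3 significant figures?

47.8

The slot axis is L1's direction at -35.5°, so u = (cos -35.5°, sin -35.5°) = (0.814, -0.581) and n = (−sin -35.5°, cos -35.5°) = (0.581, 0.814). C is at the origin and Z lies 44.4 along u from C, so Z = 44.4·u = (36.1, -25.8). Tangency of A1 to both parallel lines with radius 17.6 puts U and F at C ± 17.6·n: U = (10.2, 14.3), F = (-10.2, -14.3). Equal radii place H and T the same way about Z: H = Z + 17.6·n = (46.4, -11.5), T = Z − 17.6·n = (25.9, -40.1). Then |CT| = |T − C| = 47.8.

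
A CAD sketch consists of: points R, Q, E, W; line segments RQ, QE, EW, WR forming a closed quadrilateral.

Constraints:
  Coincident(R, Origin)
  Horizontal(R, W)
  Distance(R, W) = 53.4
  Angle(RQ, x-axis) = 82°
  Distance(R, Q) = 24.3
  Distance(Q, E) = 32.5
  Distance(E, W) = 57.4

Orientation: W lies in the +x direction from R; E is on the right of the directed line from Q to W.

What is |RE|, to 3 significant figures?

8.45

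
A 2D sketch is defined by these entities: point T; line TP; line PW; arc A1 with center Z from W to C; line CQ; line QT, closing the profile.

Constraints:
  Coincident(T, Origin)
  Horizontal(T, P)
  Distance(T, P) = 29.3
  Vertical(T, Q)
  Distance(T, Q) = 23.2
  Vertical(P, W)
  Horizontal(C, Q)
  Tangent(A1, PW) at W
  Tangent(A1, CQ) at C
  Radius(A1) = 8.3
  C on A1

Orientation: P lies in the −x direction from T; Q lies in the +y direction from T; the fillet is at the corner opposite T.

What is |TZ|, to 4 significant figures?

25.75

T is at the origin; TP is horizontal with |TP| = 29.3 and P on the −x side, so P = (-29.30, 0.000). T and Q share the same x with |TQ| = 23.2 and Q on the +y side, so Q = (0.000, 23.20). The virtual corner opposite T is at (-29.30, 23.20). Since A1 is tangent to PW there, ZW ⟂ PW and since A1 is tangent to CQ there, ZC ⟂ CQ, with radius 8.3, so the center Z sits 8.3 in from both sides at Z = (-21.00, 14.90). Then |TZ| = |Z − T| = 25.75.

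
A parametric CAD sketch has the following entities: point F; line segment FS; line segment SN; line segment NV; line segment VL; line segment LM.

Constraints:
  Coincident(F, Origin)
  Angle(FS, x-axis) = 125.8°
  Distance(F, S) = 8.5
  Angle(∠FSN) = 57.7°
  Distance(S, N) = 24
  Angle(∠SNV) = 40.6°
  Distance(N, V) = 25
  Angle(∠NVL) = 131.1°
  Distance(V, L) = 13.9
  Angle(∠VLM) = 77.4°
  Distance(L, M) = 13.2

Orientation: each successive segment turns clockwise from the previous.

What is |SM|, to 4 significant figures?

4.466

∠NVL = 131.1° gives VL at 175.2° from the x-axis; with |VL| = 13.9, L = (-12.82, -7.875). ∠VLM = 77.4° gives LM at 72.60° from the x-axis; with |LM| = 13.2, M = (-8.874, 4.720). Then |SM| = |M − S| = 4.466.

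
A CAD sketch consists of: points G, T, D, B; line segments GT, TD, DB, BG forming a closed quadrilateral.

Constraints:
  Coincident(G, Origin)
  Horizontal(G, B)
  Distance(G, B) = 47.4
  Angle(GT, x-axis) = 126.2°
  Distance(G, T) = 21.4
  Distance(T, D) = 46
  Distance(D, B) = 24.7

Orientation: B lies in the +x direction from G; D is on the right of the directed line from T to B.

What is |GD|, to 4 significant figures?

26.48

G is at the origin; G and B share the same y with |GB| = 47.4 and B in +x, so B = (47.4, 0). GT runs at 126.2° with |GT| = 21.4, so T = (-12.64, 17.27). D is determined by |TD| = 46.0 and |DB| = 24.7 together: it lies at the intersection of circle(T, 46.0) and circle(B, 24.7). With |TB| = 62.47, the foot of the radical line on TB is 43.29 from T and the perpendicular offset is √(46.0² − 43.29²) = 15.56. Taking the right-of-TB solution: D = (24.66, -9.649).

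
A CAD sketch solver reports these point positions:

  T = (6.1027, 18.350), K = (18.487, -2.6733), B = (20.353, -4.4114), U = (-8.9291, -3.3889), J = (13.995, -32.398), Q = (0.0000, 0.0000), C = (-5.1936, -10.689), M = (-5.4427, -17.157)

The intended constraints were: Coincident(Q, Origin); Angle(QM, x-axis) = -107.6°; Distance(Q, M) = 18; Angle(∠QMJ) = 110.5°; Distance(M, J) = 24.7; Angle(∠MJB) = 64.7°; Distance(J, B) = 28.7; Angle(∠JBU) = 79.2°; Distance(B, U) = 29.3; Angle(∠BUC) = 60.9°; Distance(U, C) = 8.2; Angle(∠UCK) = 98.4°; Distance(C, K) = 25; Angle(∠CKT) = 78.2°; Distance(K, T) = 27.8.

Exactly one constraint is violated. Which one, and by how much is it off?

Distance(K, T) = 27.8 — off by 3.40.

Q = (0.00, 0.00) ✓; QM at -107.6° ✓; |QM| = 18.00 ✓; ∠QMJ = 110.5° ✓; |MJ| = 24.70 ✓; ∠MJB = 64.70° ✓; |JB| = 28.70 ✓; ∠JBU = 79.20° ✓; |BU| = 29.30 ✓; ∠BUC = 60.90° ✓; |UC| = 8.200 ✓; ∠UCK = 98.40° ✓; |CK| = 25.00 ✓; ∠CKT = 78.20° ✓; |KT| = 24.40 ✗.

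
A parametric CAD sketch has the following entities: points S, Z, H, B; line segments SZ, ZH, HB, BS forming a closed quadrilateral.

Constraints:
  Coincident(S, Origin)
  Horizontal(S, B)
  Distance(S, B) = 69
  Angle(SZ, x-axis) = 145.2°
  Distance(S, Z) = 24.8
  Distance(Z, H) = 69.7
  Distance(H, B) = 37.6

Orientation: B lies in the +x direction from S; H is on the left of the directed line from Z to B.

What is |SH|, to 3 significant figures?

56.4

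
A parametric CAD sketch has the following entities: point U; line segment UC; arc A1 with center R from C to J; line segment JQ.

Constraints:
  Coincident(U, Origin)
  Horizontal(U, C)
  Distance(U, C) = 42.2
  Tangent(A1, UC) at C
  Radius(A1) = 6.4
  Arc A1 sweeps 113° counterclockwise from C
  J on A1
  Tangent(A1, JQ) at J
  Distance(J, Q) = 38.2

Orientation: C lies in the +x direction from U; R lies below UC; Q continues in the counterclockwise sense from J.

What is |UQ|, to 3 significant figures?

67.6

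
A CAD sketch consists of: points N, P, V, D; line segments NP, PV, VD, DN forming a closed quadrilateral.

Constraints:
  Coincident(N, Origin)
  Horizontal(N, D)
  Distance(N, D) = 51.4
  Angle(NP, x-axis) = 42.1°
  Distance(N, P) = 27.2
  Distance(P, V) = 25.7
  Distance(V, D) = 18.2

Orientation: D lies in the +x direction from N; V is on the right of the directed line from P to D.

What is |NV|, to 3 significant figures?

33.8

Checks: |PV| = 25.70 ✓; |VD| = 18.20 ✓.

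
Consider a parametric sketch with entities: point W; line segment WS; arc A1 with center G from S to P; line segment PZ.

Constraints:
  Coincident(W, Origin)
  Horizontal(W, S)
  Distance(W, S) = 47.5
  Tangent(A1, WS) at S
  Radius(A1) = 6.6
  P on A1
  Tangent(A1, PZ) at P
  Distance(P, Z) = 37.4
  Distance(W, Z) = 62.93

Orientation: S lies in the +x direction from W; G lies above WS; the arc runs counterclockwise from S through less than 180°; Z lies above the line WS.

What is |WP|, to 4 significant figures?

54.52

W is at the origin; WS is horizontal with |WS| = 47.5 and S on the +x side, so S = (47.50, 0.000). A1 meets WS tangentially, so GS is at right angles to WS, so G = S + (0, 6.6) = (47.50, 6.600). Since GP ⟂ PZ (tangency), |GZ| = √(6.6² + 37.4²) = 37.98 regardless of where P sits on A1. So Z lies on both circle(W, 62.93) and circle(G, 37.98); the above-WS intersection is Z = (44.53, 44.46). P is the foot of the tangent from Z: P = (53.89, 8.251).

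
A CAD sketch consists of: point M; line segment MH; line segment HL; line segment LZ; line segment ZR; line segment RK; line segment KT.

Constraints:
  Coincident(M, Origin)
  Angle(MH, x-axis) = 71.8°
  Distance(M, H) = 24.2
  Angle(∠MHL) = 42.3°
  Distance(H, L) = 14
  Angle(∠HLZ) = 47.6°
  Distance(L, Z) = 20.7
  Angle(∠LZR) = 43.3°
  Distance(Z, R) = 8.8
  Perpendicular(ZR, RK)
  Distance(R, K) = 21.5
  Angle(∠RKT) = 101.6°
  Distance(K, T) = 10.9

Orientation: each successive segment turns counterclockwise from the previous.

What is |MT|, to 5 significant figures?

5.8828

M is at the origin; MH runs at 71.8° with length 24.2, so H = (7.5585, 22.989). ∠MHL = 42.3° gives HL at -150.50° from the x-axis; with |HL| = 14.0, L = (-4.6265, 16.095). ∠HLZ = 47.6° gives LZ at -18.100° from the x-axis; with |LZ| = 20.7, Z = (15.049, 9.6644). ∠LZR = 43.3° gives ZR at 118.60° from the x-axis; with |ZR| = 8.8, R = (10.837, 17.391). ZR ⟂ RK, so RK runs at -151.40°; with |RK| = 21.5, K = (-8.0399, 7.0988). ∠RKT = 101.6° gives KT at -73.000° from the x-axis; with |KT| = 10.9, T = (-4.8531, -3.3250). Then |MT| = |T − M| = 5.8828.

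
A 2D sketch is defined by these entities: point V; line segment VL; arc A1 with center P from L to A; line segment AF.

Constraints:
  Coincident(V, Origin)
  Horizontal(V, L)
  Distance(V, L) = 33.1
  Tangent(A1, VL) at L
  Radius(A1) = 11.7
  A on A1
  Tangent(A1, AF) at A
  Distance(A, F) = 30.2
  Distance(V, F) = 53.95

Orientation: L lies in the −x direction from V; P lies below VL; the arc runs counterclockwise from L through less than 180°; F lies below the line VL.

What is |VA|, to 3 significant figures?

46.8

Checks: ∠(PL, LV) = 90.00° ✓; |PL| = 11.70 ✓; |PA| = 11.70 ✓; ∠(PA, AF) = 90.00° ✓; |AF| = 30.20 ✓; |VF| = 53.95 ✓.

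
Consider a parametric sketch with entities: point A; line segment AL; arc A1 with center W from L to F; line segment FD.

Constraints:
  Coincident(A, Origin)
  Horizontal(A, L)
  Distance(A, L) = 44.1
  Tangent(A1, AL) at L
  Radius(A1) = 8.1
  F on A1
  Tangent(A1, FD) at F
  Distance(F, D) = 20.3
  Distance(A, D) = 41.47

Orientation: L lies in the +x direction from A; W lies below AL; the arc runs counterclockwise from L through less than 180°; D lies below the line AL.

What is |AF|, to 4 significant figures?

36.74

A is at the origin; A and L share the same y with |AL| = 44.1 and L on the +x side, so L = (44.10, 0.000). A1 meets AL tangentially, so WL is at right angles to AL, so W = L + (0, -8.1) = (44.10, -8.100). Since WF ⟂ FD (tangency), |WD| = √(8.1² + 20.3²) = 21.86 regardless of where F sits on A1. So D lies on both circle(A, 41.47) and circle(W, 21.86); the below-AL intersection is D = (32.04, -26.33). F is the foot of the tangent from D: F = (36.17, -6.453).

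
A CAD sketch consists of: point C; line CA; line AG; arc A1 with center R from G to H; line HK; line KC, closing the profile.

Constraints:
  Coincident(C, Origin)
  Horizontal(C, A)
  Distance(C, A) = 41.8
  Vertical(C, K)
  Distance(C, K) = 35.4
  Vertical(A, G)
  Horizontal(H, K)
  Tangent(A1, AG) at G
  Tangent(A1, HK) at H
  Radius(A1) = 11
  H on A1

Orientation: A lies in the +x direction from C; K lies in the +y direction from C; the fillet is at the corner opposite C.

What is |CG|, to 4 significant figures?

48.40

C is at the origin; C and A share the same y with |CA| = 41.8 and A on the +x side, so A = (41.80, 0.000). C and K share the same x with |CK| = 35.4 and K on the +y side, so K = (0.000, 35.40). The virtual corner opposite C is at (41.80, 35.40). Tangency of A1 to AG means the radius RG is perpendicular to AG and the tangent condition forces RH to be normal to HK, with radius 11.0, so the center R sits 11.0 in from both sides at R = (30.80, 24.40). That places the tangent points at G = (41.80, 24.40) on AG and H = (30.80, 35.40) on HK. Then |CG| = |G − C| = 48.40.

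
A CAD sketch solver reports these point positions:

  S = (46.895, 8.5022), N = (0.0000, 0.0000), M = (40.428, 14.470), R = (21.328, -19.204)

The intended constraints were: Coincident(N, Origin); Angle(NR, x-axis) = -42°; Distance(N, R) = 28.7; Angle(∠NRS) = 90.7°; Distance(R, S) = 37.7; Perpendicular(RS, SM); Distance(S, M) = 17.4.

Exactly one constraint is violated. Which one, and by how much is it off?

Distance(S, M) = 17.4 — off by 8.60.

N = (0.00, 0.00) ✓; NR at -42.00° ✓; |NR| = 28.70 ✓; ∠NRS = 90.70° ✓; |RS| = 37.70 ✓; ∠(RS, SM) = 90.00° ✓; |SM| = 8.800 ✗.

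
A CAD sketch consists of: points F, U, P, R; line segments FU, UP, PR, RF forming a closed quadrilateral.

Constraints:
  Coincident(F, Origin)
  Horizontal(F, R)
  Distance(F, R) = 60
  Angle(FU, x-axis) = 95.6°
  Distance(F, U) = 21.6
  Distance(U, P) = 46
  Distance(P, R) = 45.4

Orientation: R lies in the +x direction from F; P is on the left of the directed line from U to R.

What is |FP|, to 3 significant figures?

56.8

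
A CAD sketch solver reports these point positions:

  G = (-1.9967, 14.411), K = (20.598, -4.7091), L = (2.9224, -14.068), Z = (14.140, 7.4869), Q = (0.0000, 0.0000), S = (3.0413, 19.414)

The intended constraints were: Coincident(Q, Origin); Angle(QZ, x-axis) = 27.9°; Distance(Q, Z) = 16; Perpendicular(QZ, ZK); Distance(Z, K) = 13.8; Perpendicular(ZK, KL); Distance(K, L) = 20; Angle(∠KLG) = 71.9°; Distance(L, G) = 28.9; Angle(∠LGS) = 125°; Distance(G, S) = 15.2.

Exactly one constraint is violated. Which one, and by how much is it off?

Distance(G, S) = 15.2 — off by 8.10.

Q = (0.00, 0.00) ✓; QZ at 27.90° ✓; |QZ| = 16.00 ✓; ∠(QZ, ZK) = 90.00° ✓; |ZK| = 13.80 ✓; ∠(ZK, KL) = 90.00° ✓; |KL| = 20.00 ✓; ∠KLG = 71.90° ✓; |LG| = 28.90 ✓; ∠LGS = 125.0° ✓; |GS| = 7.100 ✗.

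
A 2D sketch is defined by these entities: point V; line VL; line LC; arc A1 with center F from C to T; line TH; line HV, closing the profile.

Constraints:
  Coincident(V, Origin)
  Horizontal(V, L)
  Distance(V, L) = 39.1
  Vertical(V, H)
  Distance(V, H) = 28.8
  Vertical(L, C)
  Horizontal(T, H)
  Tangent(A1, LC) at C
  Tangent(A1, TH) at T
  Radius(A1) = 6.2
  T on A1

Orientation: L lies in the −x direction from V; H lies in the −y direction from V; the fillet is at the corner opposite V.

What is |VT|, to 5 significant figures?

43.725

V is at the origin; V and L share the same y with |VL| = 39.1 and L on the −x side, so L = (-39.100, 0.0000). V and H share the same x with |VH| = 28.8 and H on the −y side, so H = (0.0000, -28.800). The virtual corner opposite V is at (-39.100, -28.800). Tangency of A1 to LC means the radius FC is perpendicular to LC and the tangent condition forces FT to be normal to TH, with radius 6.2, so the center F sits 6.2 in from both sides at F = (-32.900, -22.600). That places the tangent points at C = (-39.100, -22.600) on LC and T = (-32.900, -28.800) on TH. Then |VT| = |T − V| = 43.725.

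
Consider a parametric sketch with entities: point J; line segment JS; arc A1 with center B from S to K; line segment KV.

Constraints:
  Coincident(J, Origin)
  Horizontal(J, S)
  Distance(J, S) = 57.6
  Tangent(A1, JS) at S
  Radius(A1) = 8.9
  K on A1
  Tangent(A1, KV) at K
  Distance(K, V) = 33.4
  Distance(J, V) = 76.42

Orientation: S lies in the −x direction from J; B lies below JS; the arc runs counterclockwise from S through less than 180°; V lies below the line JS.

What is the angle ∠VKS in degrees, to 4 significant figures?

132.2°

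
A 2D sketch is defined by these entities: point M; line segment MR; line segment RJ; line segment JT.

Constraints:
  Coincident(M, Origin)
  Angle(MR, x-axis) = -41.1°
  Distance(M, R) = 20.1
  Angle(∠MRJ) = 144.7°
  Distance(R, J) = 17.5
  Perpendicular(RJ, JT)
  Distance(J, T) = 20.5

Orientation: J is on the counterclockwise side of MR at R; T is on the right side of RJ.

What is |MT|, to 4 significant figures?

46.70

M is at the origin; MR runs at -41.1° with length 20.1, so R = 20.1·(cos -41.1°, sin -41.1°) = (15.15, -13.21). ∠MRJ = 144.7°, so RJ runs at -41.1° + (180° − 144.7°) = -5.800° from the x-axis; with |RJ| = 17.5, J = R + 17.5·(cos -5.800°, sin -5.800°) = (32.56, -14.98). The perpendicularity gives JT at right angles to RJ; with |JT| = 20.5 on the right of RJ, T = J + 20.5·(-0.1011, -0.9949) = (30.49, -35.38). Then |MT| = |T − M| = 46.70.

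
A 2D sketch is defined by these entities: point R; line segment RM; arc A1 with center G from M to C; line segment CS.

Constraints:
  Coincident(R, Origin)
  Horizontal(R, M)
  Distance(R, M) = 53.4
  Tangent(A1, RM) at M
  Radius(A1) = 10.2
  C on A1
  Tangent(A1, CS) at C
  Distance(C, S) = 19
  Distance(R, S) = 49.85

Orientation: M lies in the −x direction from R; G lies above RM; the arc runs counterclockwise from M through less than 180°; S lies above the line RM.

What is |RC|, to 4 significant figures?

44.21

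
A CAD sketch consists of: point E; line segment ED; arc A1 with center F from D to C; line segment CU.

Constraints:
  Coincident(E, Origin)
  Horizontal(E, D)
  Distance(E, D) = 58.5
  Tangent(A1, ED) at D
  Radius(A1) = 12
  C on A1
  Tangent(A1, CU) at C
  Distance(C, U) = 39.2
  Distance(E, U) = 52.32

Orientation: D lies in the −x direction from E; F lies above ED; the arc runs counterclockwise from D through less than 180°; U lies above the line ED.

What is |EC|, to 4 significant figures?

48.15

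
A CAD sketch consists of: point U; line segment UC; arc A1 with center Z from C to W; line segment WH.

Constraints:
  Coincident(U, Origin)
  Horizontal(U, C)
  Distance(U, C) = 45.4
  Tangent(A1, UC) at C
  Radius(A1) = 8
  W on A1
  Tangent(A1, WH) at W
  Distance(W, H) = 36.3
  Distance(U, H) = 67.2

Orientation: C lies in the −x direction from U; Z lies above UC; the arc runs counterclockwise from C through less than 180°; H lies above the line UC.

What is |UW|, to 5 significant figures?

39.338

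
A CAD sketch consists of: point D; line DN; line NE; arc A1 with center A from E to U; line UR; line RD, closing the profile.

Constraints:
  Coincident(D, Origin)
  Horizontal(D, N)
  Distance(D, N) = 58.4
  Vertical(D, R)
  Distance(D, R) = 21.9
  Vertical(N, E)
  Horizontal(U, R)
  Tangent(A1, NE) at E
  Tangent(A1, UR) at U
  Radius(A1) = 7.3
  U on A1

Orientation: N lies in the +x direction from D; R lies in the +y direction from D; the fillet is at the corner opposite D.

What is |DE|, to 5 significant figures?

60.197

D is at the origin; DN is horizontal with |DN| = 58.4 and N on the +x side, so N = (58.400, 0.0000). DR is vertical with |DR| = 21.9 and R on the +y side, so R = (0.0000, 21.900). The virtual corner opposite D is at (58.400, 21.900). A1 meets NE tangentially, so AE is at right angles to NE and since A1 is tangent to UR there, AU ⟂ UR, with radius 7.3, so the center A sits 7.3 in from both sides at A = (51.100, 14.600). That places the tangent points at E = (58.400, 14.600) on NE and U = (51.100, 21.900) on UR. Then |DE| = |E − D| = 60.197.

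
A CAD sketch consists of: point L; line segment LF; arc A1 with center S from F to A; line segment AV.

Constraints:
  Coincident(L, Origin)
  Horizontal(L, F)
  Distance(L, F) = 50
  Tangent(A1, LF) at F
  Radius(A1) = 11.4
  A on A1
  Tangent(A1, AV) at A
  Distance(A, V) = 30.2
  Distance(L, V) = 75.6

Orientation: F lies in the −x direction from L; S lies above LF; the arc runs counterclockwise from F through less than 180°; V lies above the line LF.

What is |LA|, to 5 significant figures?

46.412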